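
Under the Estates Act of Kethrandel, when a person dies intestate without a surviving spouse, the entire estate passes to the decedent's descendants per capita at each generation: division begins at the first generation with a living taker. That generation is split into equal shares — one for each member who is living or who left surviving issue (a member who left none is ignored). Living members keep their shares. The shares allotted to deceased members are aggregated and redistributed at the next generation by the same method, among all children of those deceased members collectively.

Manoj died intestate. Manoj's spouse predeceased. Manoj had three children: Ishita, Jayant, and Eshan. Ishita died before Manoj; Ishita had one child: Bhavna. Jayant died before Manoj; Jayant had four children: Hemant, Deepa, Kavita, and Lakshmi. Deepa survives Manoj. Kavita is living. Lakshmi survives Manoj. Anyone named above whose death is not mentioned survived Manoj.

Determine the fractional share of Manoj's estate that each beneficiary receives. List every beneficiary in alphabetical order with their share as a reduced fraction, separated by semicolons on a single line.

There is no surviving spouse, so the entire estate passes to Manoj's descendants per capita at each generation.
At generation 1 (Ishita, Jayant, Eshan) there are 3 shares of (1)/3 = 1/3 each.
Living: Eshan — each takes 1/3.
Deceased: Ishita and Jayant. Their combined 2/3 is pooled and carried to generation 2.
At generation 2 (Bhavna, Hemant, Deepa, Kavita, Lakshmi) there are 5 shares of (2/3)/5 = 2/15 each.
Living: Bhavna, Hemant, Deepa, Kavita, and Lakshmi — each takes 2/15.

Bhavna 2/15; Deepa 2/15; Eshan 1/3; Hemant 2/15; Kavita 2/15; Lakshmi 2/15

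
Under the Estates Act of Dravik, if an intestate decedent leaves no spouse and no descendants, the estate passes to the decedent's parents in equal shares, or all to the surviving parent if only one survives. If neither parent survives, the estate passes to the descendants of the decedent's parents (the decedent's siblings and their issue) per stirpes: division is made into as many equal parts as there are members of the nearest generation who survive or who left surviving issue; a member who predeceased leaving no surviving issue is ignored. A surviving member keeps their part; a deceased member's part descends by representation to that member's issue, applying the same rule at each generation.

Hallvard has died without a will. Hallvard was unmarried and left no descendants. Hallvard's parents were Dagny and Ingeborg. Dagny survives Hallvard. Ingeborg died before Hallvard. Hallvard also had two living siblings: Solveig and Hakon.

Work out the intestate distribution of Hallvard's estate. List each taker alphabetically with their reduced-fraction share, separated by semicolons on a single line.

Dagny 1

Only one parent, Dagny, survives, so Dagny takes the entire estate. The siblings take nothing because a surviving parent has priority.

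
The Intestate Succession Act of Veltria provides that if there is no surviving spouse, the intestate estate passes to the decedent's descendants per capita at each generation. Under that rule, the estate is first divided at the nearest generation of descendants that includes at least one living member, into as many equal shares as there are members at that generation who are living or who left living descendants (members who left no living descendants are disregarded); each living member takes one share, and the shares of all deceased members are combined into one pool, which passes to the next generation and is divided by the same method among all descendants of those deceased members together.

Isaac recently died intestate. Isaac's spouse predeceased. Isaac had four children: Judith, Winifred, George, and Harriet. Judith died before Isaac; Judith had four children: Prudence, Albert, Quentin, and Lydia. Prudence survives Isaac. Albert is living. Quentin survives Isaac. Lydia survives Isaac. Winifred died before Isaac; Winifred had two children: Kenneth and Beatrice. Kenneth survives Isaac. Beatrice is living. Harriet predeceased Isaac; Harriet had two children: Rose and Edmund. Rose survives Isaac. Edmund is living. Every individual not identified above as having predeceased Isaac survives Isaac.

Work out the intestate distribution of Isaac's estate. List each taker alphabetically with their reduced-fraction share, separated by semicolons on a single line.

There is no surviving spouse, so the entire estate passes to Isaac's descendants per capita at each generation.
At generation 1 (Judith, Winifred, George, Harriet) there are 4 shares of (1)/4 = 1/4 each.
Living: George — each takes 1/4.
Deceased: Judith, Winifred, and Harriet. Their combined 3/4 is pooled and carried to generation 2.
At generation 2 (Prudence, Albert, Quentin, Lydia, Kenneth, Beatrice, Rose, Edmund) there are 8 shares of (3/4)/8 = 3/32 each.
Living: Prudence, Albert, Quentin, Lydia, Kenneth, Beatrice, Rose, and Edmund — each takes 3/32.

Albert 3/32; Beatrice 3/32; Edmund 3/32; George 1/4; Kenneth 3/32; Lydia 3/32; Prudence 3/32; Quentin 3/32; Rose 3/32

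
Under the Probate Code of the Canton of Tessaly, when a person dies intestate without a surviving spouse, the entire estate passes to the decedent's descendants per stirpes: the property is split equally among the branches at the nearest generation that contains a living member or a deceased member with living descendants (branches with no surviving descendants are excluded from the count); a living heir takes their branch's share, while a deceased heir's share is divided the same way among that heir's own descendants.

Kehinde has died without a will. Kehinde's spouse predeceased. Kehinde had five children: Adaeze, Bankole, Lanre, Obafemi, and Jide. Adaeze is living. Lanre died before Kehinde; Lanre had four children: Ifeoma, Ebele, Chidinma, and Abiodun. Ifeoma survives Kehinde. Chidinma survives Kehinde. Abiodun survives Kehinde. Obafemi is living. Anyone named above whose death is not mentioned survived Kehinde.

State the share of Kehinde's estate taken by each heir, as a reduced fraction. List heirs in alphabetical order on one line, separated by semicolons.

Abiodun 1/20; Adaeze 1/5; Bankole 1/5; Chidinma 1/20; Ebele 1/20; Ifeoma 1/20; Jide 1/5; Obafemi 1/5

There is no surviving spouse, so the entire estate passes to Kehinde's descendants per stirpes.
The estate is divided into 5 equal shares of 1/5 among Adaeze, Bankole, Lanre, Obafemi, Jide.
Adaeze is living and takes 1/5.
Bankole is living and takes 1/5.
Lanre predeceased; the 1/5 allotted to Lanre's branch passes to Lanre's issue by representation.
The 1/5 is divided into 4 equal shares of 1/20 among Ifeoma, Ebele, Chidinma, Abiodun.
Ifeoma is living and takes 1/20.
Ebele is living and takes 1/20.
Chidinma is living and takes 1/20.
Abiodun is living and takes 1/20.
Obafemi is living and takes 1/5.
Jide is living and takes 1/5.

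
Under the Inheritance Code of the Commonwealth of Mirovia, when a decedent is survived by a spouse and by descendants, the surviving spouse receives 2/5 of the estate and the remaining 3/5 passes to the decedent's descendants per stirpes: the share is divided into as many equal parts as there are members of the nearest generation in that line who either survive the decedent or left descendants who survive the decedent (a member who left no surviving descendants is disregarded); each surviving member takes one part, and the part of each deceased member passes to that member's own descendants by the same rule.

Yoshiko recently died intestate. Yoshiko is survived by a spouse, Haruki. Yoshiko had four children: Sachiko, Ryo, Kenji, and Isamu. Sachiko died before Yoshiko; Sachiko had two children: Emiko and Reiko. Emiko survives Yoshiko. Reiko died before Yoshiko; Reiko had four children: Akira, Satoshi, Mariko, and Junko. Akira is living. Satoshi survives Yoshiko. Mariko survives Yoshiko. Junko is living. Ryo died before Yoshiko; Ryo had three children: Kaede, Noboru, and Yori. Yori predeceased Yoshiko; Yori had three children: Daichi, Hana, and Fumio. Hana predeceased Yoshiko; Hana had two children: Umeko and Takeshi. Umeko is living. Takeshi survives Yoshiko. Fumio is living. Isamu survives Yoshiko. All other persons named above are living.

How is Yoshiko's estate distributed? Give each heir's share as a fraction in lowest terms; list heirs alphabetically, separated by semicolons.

Haruki, as surviving spouse, takes 2/5.
The remaining 3/5 passes to Yoshiko's descendants per stirpes.
The 3/5 is divided into 4 equal shares of 3/20 among Sachiko, Ryo, Kenji, Isamu.
Sachiko predeceased; the 3/20 allotted to Sachiko's branch passes to Sachiko's issue by representation.
The 3/20 is divided into 2 equal shares of 3/40 among Emiko, Reiko.
Emiko is living and takes 3/40.
Reiko predeceased; the 3/40 allotted to Reiko's branch passes to Reiko's issue by representation.
The 3/40 is divided into 4 equal shares of 3/160 among Akira, Satoshi, Mariko, Junko.
Akira is living and takes 3/160.
Satoshi is living and takes 3/160.
Mariko is living and takes 3/160.
Junko is living and takes 3/160.
Ryo predeceased; the 3/20 allotted to Ryo's branch passes to Ryo's issue by representation.
The 3/20 is divided into 3 equal shares of 1/20 among Kaede, Noboru, Yori.
Kaede is living and takes 1/20.
Noboru is living and takes 1/20.
Yori predeceased; the 1/20 allotted to Yori's branch passes to Yori's issue by representation.
The 1/20 is divided into 3 equal shares of 1/60 among Daichi, Hana, Fumio.
Daichi is living and takes 1/60.
Hana predeceased; the 1/60 allotted to Hana's branch passes to Hana's issue by representation.
The 1/60 is divided into 2 equal shares of 1/120 among Umeko, Takeshi.
Umeko is living and takes 1/120.
Takeshi is living and takes 1/120.
Fumio is living and takes 1/60.
Kenji is living and takes 3/20.
Isamu is living and takes 3/20.

Akira 3/160; Daichi 1/60; Emiko 3/40; Fumio 1/60; Haruki 2/5; Isamu 3/20; Junko 3/160; Kaede 1/20; Kenji 3/20; Mariko 3/160; Noboru 1/20; Satoshi 3/160; Takeshi 1/120; Umeko 1/120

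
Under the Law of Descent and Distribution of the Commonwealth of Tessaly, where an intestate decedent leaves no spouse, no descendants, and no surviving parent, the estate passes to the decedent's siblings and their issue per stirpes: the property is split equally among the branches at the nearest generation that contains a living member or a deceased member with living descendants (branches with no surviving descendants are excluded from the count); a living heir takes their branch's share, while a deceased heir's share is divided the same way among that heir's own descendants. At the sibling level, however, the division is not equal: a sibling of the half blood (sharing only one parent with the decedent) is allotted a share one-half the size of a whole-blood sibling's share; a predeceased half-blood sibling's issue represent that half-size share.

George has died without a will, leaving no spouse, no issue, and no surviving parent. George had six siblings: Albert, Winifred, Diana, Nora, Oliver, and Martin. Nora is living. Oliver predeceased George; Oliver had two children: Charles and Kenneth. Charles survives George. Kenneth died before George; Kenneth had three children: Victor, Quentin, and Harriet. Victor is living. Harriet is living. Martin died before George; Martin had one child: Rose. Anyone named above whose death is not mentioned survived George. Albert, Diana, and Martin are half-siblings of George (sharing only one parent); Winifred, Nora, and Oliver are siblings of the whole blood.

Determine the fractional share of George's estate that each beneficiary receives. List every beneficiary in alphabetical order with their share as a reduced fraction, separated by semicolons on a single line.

No spouse, descendants, or parent survives, so the estate passes to George's siblings per stirpes.
Half-blood siblings count for one-half the weight of whole-blood siblings at the initial division.
Dividing 1 in proportion to weights (total weight 9/2): Albert (weight 1/2) → 1/9; Winifred (weight 1) → 2/9; Diana (weight 1/2) → 1/9; Nora (weight 1) → 2/9; Oliver (weight 1) → 2/9; Martin (weight 1/2) → 1/9.
Albert is living and takes 1/9.
Winifred is living and takes 2/9.
Diana is living and takes 1/9.
Nora is living and takes 2/9.
Oliver predeceased; the 2/9 allotted to Oliver's branch passes to Oliver's issue by representation.
The 2/9 is divided into 2 equal shares of 1/9 among Charles, Kenneth.
Charles is living and takes 1/9.
Kenneth predeceased; the 1/9 allotted to Kenneth's branch passes to Kenneth's issue by representation.
The 1/9 is divided into 3 equal shares of 1/27 among Victor, Quentin, Harriet.
Victor is living and takes 1/27.
Quentin is living and takes 1/27.
Harriet is living and takes 1/27.
Martin predeceased; the 1/9 allotted to Martin's branch passes to Martin's issue by representation.
Rose is the sole taker at this level and receives the full 1/9.

Albert 1/9; Charles 1/9; Diana 1/9; Harriet 1/27; Nora 2/9; Quentin 1/27; Rose 1/9; Victor 1/27; Winifred 2/9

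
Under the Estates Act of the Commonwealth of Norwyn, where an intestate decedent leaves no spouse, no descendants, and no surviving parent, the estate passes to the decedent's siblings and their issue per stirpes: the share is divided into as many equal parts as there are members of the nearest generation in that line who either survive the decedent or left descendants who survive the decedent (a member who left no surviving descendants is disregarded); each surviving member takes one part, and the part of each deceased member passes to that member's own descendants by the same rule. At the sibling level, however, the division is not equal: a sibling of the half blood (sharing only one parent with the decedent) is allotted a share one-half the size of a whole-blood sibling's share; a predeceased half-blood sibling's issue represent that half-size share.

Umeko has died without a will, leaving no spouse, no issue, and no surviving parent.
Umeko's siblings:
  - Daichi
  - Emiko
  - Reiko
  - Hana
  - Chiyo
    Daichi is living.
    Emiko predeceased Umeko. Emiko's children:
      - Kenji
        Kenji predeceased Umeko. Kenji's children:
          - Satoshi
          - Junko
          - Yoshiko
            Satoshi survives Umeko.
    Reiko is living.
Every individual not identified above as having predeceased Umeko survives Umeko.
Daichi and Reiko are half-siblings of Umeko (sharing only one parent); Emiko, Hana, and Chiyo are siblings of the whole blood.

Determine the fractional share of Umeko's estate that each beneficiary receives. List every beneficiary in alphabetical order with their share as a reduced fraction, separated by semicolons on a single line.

Chiyo 1/4; Daichi 1/8; Hana 1/4; Junko 1/12; Reiko 1/8; Satoshi 1/12; Yoshiko 1/12

No spouse, descendants, or parent survives, so the estate passes to Umeko's siblings per stirpes.
Half-blood siblings count for one-half the weight of whole-blood siblings at the initial division.
Dividing 1 in proportion to weights (total weight 4): Daichi (weight 1/2) → 1/8; Emiko (weight 1) → 1/4; Reiko (weight 1/2) → 1/8; Hana (weight 1) → 1/4; Chiyo (weight 1) → 1/4.
Daichi is living and takes 1/8.
Emiko predeceased; the 1/4 allotted to Emiko's branch passes to Emiko's issue by representation.
Kenji's line is the sole branch at this level, so the full 1/4 passes to Kenji's issue by representation.
The 1/4 is divided into 3 equal shares of 1/12 among Satoshi, Junko, Yoshiko.
Satoshi is living and takes 1/12.
Junko is living and takes 1/12.
Yoshiko is living and takes 1/12.
Reiko is living and takes 1/8.
Hana is living and takes 1/4.
Chiyo is living and takes 1/4.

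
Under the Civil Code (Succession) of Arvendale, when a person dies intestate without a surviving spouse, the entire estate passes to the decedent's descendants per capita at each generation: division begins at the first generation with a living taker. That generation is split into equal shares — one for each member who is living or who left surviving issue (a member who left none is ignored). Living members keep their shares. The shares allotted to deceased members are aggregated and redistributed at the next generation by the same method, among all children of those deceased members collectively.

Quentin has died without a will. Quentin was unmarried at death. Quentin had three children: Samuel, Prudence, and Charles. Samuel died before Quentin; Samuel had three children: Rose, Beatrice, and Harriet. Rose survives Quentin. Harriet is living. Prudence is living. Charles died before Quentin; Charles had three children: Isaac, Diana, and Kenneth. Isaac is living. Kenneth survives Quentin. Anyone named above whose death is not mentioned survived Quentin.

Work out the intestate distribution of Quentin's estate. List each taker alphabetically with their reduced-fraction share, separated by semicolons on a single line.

There is no surviving spouse, so the entire estate passes to Quentin's descendants per capita at each generation.
At generation 1 (Samuel, Prudence, Charles) there are 3 shares of (1)/3 = 1/3 each.
Living: Prudence — each takes 1/3.
Deceased: Samuel and Charles. Their combined 2/3 is pooled and carried to generation 2.
At generation 2 (Rose, Beatrice, Harriet, Isaac, Diana, Kenneth) there are 6 shares of (2/3)/6 = 1/9 each.
Living: Rose, Beatrice, Harriet, Isaac, Diana, and Kenneth — each takes 1/9.

Beatrice 1/9; Diana 1/9; Harriet 1/9; Isaac 1/9; Kenneth 1/9; Prudence 1/3; Rose 1/9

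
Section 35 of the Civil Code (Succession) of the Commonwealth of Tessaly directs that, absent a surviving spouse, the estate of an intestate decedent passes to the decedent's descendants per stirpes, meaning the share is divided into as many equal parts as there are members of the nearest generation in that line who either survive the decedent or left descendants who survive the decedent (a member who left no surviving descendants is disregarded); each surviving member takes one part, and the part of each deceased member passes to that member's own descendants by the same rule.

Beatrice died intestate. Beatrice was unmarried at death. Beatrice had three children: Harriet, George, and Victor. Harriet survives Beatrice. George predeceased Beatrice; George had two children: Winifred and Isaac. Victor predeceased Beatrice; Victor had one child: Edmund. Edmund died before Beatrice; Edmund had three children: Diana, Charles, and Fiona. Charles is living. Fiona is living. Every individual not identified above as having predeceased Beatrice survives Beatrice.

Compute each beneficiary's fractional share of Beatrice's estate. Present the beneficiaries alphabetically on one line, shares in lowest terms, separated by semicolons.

There is no surviving spouse, so the entire estate passes to Beatrice's descendants per stirpes.
The estate is divided into 3 equal shares of 1/3 among Harriet, George, Victor.
Harriet is living and takes 1/3.
George predeceased; the 1/3 allotted to George's branch passes to George's issue by representation.
The 1/3 is divided into 2 equal shares of 1/6 among Winifred, Isaac.
Winifred is living and takes 1/6.
Isaac is living and takes 1/6.
Victor predeceased; the 1/3 allotted to Victor's branch passes to Victor's issue by representation.
Edmund's line is the sole branch at this level, so the full 1/3 passes to Edmund's issue by representation.
The 1/3 is divided into 3 equal shares of 1/9 among Diana, Charles, Fiona.
Diana is living and takes 1/9.
Charles is living and takes 1/9.
Fiona is living and takes 1/9.

Charles 1/9; Diana 1/9; Fiona 1/9; Harriet 1/3; Isaac 1/6; Winifred 1/6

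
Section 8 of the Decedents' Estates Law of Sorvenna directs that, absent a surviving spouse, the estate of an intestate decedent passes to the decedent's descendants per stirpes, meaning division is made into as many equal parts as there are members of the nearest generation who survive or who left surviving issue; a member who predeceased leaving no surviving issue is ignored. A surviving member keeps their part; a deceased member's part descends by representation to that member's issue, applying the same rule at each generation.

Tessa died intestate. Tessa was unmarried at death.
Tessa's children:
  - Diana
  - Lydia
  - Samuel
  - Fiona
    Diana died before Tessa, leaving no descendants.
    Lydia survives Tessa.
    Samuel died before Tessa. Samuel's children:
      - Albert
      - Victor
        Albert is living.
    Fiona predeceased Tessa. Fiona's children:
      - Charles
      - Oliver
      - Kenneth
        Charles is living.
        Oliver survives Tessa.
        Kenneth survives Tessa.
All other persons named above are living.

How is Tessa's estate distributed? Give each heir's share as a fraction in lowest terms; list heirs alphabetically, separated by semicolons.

Albert 1/6; Charles 1/9; Kenneth 1/9; Lydia 1/3; Oliver 1/9; Victor 1/6

There is no surviving spouse, so the entire estate passes to Tessa's descendants per stirpes.
Diana left no surviving issue, so that branch lapses and is disregarded.
The estate is divided into 3 equal shares of 1/3 among Lydia, Samuel, Fiona.
Lydia is living and takes 1/3.
Samuel predeceased; the 1/3 allotted to Samuel's branch passes to Samuel's issue by representation.
The 1/3 is divided into 2 equal shares of 1/6 among Albert, Victor.
Albert is living and takes 1/6.
Victor is living and takes 1/6.
Fiona predeceased; the 1/3 allotted to Fiona's branch passes to Fiona's issue by representation.
The 1/3 is divided into 3 equal shares of 1/9 among Charles, Oliver, Kenneth.
Charles is living and takes 1/9.
Oliver is living and takes 1/9.
Kenneth is living and takes 1/9.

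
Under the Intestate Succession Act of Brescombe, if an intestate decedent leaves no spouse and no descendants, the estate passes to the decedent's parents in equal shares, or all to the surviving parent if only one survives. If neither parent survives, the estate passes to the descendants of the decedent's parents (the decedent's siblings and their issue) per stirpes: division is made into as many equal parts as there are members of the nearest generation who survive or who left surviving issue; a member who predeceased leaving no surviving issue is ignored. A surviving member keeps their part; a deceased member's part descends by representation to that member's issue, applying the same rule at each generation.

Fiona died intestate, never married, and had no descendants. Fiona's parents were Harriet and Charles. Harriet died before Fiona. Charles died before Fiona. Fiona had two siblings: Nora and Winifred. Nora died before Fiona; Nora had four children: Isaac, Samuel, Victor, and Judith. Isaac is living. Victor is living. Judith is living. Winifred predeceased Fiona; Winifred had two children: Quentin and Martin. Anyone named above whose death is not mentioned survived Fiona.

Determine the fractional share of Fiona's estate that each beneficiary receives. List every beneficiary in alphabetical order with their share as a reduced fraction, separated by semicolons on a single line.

Neither parent survives and there are no descendants, so the estate passes to Fiona's siblings and their issue per stirpes.
The estate is divided into 2 equal shares of 1/2 among Nora, Winifred.
Nora predeceased; the 1/2 allotted to Nora's branch passes to Nora's issue by representation.
The 1/2 is divided into 4 equal shares of 1/8 among Isaac, Samuel, Victor, Judith.
Isaac is living and takes 1/8.
Samuel is living and takes 1/8.
Victor is living and takes 1/8.
Judith is living and takes 1/8.
Winifred predeceased; the 1/2 allotted to Winifred's branch passes to Winifred's issue by representation.
The 1/2 is divided into 2 equal shares of 1/4 among Quentin, Martin.
Quentin is living and takes 1/4.
Martin is living and takes 1/4.

Isaac 1/8; Judith 1/8; Martin 1/4; Quentin 1/4; Samuel 1/8; Victor 1/8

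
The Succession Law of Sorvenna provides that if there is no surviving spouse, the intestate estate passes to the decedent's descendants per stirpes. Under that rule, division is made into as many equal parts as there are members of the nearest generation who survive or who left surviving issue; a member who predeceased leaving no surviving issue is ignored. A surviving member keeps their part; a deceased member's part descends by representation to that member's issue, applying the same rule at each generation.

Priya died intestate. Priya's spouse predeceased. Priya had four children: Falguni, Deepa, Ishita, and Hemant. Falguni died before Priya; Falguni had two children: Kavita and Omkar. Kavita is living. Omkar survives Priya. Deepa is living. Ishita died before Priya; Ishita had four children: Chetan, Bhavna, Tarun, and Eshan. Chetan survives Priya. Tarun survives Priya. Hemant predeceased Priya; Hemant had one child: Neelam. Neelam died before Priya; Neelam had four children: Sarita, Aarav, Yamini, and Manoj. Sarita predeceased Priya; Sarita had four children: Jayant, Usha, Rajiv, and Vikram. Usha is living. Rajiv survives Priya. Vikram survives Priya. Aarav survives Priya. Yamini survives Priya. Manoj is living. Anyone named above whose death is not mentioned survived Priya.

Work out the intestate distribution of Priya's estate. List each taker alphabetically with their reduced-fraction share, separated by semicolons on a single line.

Aarav 1/16; Bhavna 1/16; Chetan 1/16; Deepa 1/4; Eshan 1/16; Jayant 1/64; Kavita 1/8; Manoj 1/16; Omkar 1/8; Rajiv 1/64; Tarun 1/16; Usha 1/64; Vikram 1/64; Yamini 1/16

There is no surviving spouse, so the entire estate passes to Priya's descendants per stirpes.
The estate is divided into 4 equal shares of 1/4 among Falguni, Deepa, Ishita, Hemant.
Falguni predeceased; the 1/4 allotted to Falguni's branch passes to Falguni's issue by representation.
The 1/4 is divided into 2 equal shares of 1/8 among Kavita, Omkar.
Kavita is living and takes 1/8.
Omkar is living and takes 1/8.
Deepa is living and takes 1/4.
Ishita predeceased; the 1/4 allotted to Ishita's branch passes to Ishita's issue by representation.
The 1/4 is divided into 4 equal shares of 1/16 among Chetan, Bhavna, Tarun, Eshan.
Chetan is living and takes 1/16.
Bhavna is living and takes 1/16.
Tarun is living and takes 1/16.
Eshan is living and takes 1/16.
Hemant predeceased; the 1/4 allotted to Hemant's branch passes to Hemant's issue by representation.
Neelam's line is the sole branch at this level, so the full 1/4 passes to Neelam's issue by representation.
The 1/4 is divided into 4 equal shares of 1/16 among Sarita, Aarav, Yamini, Manoj.
Sarita predeceased; the 1/16 allotted to Sarita's branch passes to Sarita's issue by representation.
The 1/16 is divided into 4 equal shares of 1/64 among Jayant, Usha, Rajiv, Vikram.
Jayant is living and takes 1/64.
Usha is living and takes 1/64.
Rajiv is living and takes 1/64.
Vikram is living and takes 1/64.
Aarav is living and takes 1/16.
Yamini is living and takes 1/16.
Manoj is living and takes 1/16.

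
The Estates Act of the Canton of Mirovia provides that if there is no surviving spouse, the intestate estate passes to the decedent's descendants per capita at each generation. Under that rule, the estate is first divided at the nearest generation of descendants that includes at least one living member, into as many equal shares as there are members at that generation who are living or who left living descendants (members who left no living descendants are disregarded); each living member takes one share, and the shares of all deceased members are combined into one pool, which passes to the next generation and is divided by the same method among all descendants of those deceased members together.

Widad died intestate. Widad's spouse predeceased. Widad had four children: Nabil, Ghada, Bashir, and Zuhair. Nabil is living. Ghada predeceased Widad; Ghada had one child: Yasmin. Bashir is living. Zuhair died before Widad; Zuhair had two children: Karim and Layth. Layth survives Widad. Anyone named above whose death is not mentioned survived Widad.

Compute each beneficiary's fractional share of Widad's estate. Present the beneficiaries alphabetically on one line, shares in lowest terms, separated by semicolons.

Bashir 1/4; Karim 1/6; Layth 1/6; Nabil 1/4; Yasmin 1/6

There is no surviving spouse, so the entire estate passes to Widad's descendants per capita at each generation.
At generation 1 (Nabil, Ghada, Bashir, Zuhair) there are 4 shares of (1)/4 = 1/4 each.
Living: Nabil and Bashir — each takes 1/4.
Deceased: Ghada and Zuhair. Their combined 1/2 is pooled and carried to generation 2.
At generation 2 (Yasmin, Karim, Layth) there are 3 shares of (1/2)/3 = 1/6 each.
Living: Yasmin, Karim, and Layth — each takes 1/6.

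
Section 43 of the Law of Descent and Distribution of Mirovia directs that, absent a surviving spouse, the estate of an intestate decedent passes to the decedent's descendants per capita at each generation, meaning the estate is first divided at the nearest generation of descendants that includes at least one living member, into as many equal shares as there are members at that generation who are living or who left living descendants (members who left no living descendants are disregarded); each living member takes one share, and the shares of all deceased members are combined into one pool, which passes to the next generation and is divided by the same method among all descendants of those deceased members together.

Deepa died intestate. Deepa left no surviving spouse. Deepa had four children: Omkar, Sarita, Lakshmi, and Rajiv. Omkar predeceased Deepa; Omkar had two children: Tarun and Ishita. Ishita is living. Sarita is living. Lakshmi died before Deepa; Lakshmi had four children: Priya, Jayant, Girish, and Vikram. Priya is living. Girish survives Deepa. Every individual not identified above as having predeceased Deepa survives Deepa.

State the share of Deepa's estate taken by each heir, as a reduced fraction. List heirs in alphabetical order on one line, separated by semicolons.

Girish 1/12; Ishita 1/12; Jayant 1/12; Priya 1/12; Rajiv 1/4; Sarita 1/4; Tarun 1/12; Vikram 1/12

There is no surviving spouse, so the entire estate passes to Deepa's descendants per capita at each generation.
At generation 1 (Omkar, Sarita, Lakshmi, Rajiv) there are 4 shares of (1)/4 = 1/4 each.
Living: Sarita and Rajiv — each takes 1/4.
Deceased: Omkar and Lakshmi. Their combined 1/2 is pooled and carried to generation 2.
At generation 2 (Tarun, Ishita, Priya, Jayant, Girish, Vikram) there are 6 shares of (1/2)/6 = 1/12 each.
Living: Tarun, Ishita, Priya, Jayant, Girish, and Vikram — each takes 1/12.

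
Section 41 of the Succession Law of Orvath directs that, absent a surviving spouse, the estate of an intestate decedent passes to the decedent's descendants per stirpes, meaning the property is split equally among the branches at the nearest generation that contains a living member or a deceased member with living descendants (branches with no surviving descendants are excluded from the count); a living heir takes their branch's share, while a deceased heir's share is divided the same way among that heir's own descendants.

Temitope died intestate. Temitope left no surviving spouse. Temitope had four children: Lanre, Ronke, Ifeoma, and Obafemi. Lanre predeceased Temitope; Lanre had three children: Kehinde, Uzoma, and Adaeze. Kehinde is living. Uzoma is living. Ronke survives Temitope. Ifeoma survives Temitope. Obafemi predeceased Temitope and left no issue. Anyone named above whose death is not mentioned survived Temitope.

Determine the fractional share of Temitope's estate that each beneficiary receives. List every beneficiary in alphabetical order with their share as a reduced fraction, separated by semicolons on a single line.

Adaeze 1/9; Ifeoma 1/3; Kehinde 1/9; Ronke 1/3; Uzoma 1/9

There is no surviving spouse, so the entire estate passes to Temitope's descendants per stirpes.
Obafemi left no surviving issue, so that branch lapses and is disregarded.
The estate is divided into 3 equal shares of 1/3 among Lanre, Ronke, Ifeoma.
Lanre predeceased; the 1/3 allotted to Lanre's branch passes to Lanre's issue by representation.
The 1/3 is divided into 3 equal shares of 1/9 among Kehinde, Uzoma, Adaeze.
Kehinde is living and takes 1/9.
Uzoma is living and takes 1/9.
Adaeze is living and takes 1/9.
Ronke is living and takes 1/3.
Ifeoma is living and takes 1/3.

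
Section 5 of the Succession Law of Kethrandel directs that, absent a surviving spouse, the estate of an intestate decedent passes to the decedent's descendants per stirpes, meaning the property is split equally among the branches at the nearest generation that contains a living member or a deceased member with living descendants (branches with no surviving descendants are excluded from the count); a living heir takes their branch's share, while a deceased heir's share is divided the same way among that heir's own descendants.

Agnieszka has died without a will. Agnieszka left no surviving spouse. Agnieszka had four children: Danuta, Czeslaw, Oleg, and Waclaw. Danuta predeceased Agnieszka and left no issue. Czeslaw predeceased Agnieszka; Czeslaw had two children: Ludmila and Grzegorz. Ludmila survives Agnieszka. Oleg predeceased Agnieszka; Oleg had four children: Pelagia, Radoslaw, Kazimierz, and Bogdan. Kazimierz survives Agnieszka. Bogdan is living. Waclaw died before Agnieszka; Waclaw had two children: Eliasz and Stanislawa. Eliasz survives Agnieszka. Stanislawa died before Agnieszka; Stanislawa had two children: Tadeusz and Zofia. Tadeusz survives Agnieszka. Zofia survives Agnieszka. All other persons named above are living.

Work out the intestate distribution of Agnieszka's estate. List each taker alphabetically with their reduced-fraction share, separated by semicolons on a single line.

There is no surviving spouse, so the entire estate passes to Agnieszka's descendants per stirpes.
Danuta left no surviving issue, so that branch lapses and is disregarded.
The estate is divided into 3 equal shares of 1/3 among Czeslaw, Oleg, Waclaw.
Czeslaw predeceased; the 1/3 allotted to Czeslaw's branch passes to Czeslaw's issue by representation.
The 1/3 is divided into 2 equal shares of 1/6 among Ludmila, Grzegorz.
Ludmila is living and takes 1/6.
Grzegorz is living and takes 1/6.
Oleg predeceased; the 1/3 allotted to Oleg's branch passes to Oleg's issue by representation.
The 1/3 is divided into 4 equal shares of 1/12 among Pelagia, Radoslaw, Kazimierz, Bogdan.
Pelagia is living and takes 1/12.
Radoslaw is living and takes 1/12.
Kazimierz is living and takes 1/12.
Bogdan is living and takes 1/12.
Waclaw predeceased; the 1/3 allotted to Waclaw's branch passes to Waclaw's issue by representation.
The 1/3 is divided into 2 equal shares of 1/6 among Eliasz, Stanislawa.
Eliasz is living and takes 1/6.
Stanislawa predeceased; the 1/6 allotted to Stanislawa's branch passes to Stanislawa's issue by representation.
The 1/6 is divided into 2 equal shares of 1/12 among Tadeusz, Zofia.
Tadeusz is living and takes 1/12.
Zofia is living and takes 1/12.

Bogdan 1/12; Eliasz 1/6; Grzegorz 1/6; Kazimierz 1/12; Ludmila 1/6; Pelagia 1/12; Radoslaw 1/12; Tadeusz 1/12; Zofia 1/12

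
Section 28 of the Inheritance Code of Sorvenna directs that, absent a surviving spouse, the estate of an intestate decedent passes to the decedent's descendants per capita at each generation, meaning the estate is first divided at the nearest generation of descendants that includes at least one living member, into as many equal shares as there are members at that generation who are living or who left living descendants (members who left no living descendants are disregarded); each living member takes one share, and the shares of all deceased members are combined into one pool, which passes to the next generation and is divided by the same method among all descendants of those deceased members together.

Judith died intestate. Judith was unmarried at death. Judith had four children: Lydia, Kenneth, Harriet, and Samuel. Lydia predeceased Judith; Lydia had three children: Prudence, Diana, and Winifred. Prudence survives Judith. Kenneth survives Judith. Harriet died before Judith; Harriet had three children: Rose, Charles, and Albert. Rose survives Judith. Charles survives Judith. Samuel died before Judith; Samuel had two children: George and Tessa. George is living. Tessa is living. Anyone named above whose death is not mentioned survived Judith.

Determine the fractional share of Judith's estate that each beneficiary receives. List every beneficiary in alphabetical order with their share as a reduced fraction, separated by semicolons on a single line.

There is no surviving spouse, so the entire estate passes to Judith's descendants per capita at each generation.
At generation 1 (Lydia, Kenneth, Harriet, Samuel) there are 4 shares of (1)/4 = 1/4 each.
Living: Kenneth — each takes 1/4.
Deceased: Lydia, Harriet, and Samuel. Their combined 3/4 is pooled and carried to generation 2.
At generation 2 (Prudence, Diana, Winifred, Rose, Charles, Albert, George, Tessa) there are 8 shares of (3/4)/8 = 3/32 each.
Living: Prudence, Diana, Winifred, Rose, Charles, Albert, George, and Tessa — each takes 3/32.

Albert 3/32; Charles 3/32; Diana 3/32; George 3/32; Kenneth 1/4; Prudence 3/32; Rose 3/32; Tessa 3/32; Winifred 3/32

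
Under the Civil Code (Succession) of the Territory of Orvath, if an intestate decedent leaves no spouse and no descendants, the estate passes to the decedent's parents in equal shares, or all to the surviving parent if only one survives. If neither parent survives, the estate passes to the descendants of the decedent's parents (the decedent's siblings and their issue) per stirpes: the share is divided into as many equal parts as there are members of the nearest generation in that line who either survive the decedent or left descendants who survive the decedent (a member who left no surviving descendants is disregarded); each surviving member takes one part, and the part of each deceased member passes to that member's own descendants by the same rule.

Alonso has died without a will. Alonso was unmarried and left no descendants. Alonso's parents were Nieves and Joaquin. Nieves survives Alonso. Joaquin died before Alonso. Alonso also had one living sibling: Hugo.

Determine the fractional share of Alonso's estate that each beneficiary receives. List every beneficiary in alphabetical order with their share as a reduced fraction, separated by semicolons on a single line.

Only one parent, Nieves, survives, so Nieves takes the entire estate. The siblings take nothing because a surviving parent has priority.

Nieves 1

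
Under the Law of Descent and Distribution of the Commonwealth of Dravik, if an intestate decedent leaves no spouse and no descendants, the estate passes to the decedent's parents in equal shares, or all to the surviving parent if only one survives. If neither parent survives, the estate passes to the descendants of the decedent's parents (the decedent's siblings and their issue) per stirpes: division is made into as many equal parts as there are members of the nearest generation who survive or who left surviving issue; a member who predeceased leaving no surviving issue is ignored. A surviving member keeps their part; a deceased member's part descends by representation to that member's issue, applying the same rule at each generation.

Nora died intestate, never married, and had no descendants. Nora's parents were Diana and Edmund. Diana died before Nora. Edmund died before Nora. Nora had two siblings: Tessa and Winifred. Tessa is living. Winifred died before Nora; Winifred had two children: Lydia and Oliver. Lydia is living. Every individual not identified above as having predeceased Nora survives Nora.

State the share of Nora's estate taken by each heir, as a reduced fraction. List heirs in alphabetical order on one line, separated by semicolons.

Neither parent survives and there are no descendants, so the estate passes to Nora's siblings and their issue per stirpes.
The estate is divided into 2 equal shares of 1/2 among Tessa, Winifred.
Tessa is living and takes 1/2.
Winifred predeceased; the 1/2 allotted to Winifred's branch passes to Winifred's issue by representation.
The 1/2 is divided into 2 equal shares of 1/4 among Lydia, Oliver.
Lydia is living and takes 1/4.
Oliver is living and takes 1/4.

Lydia 1/4; Oliver 1/4; Tessa 1/2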